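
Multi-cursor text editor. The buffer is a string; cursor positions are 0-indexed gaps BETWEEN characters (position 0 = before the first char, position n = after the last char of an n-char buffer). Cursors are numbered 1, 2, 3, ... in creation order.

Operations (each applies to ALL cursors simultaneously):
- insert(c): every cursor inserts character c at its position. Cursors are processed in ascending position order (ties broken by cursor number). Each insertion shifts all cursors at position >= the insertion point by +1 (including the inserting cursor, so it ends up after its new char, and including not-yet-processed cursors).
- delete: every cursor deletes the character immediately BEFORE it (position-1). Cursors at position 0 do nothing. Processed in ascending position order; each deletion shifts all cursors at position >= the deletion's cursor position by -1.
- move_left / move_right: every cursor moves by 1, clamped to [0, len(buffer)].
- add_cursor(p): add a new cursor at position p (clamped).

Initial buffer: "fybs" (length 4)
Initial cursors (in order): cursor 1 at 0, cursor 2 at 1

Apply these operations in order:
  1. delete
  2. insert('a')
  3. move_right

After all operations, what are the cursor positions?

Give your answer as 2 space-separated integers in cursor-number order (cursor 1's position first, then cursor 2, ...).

After op 1 (delete): buffer="ybs" (len 3), cursors c1@0 c2@0, authorship ...
After op 2 (insert('a')): buffer="aaybs" (len 5), cursors c1@2 c2@2, authorship 12...
After op 3 (move_right): buffer="aaybs" (len 5), cursors c1@3 c2@3, authorship 12...

Answer: 3 3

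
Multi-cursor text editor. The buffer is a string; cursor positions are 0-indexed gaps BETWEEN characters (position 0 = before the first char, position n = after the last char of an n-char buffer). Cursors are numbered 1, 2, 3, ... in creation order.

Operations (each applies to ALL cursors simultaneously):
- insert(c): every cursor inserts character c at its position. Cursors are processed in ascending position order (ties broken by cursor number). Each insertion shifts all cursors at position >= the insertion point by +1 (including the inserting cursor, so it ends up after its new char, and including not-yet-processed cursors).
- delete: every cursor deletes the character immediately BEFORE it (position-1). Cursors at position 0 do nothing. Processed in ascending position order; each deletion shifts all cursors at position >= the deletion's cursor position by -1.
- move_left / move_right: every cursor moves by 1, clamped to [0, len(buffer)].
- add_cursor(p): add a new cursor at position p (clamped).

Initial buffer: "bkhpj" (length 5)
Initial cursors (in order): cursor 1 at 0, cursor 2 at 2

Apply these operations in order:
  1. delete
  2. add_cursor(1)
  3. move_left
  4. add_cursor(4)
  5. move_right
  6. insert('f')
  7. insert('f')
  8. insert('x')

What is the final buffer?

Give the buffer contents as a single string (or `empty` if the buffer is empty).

After op 1 (delete): buffer="bhpj" (len 4), cursors c1@0 c2@1, authorship ....
After op 2 (add_cursor(1)): buffer="bhpj" (len 4), cursors c1@0 c2@1 c3@1, authorship ....
After op 3 (move_left): buffer="bhpj" (len 4), cursors c1@0 c2@0 c3@0, authorship ....
After op 4 (add_cursor(4)): buffer="bhpj" (len 4), cursors c1@0 c2@0 c3@0 c4@4, authorship ....
After op 5 (move_right): buffer="bhpj" (len 4), cursors c1@1 c2@1 c3@1 c4@4, authorship ....
After op 6 (insert('f')): buffer="bfffhpjf" (len 8), cursors c1@4 c2@4 c3@4 c4@8, authorship .123...4
After op 7 (insert('f')): buffer="bffffffhpjff" (len 12), cursors c1@7 c2@7 c3@7 c4@12, authorship .123123...44
After op 8 (insert('x')): buffer="bffffffxxxhpjffx" (len 16), cursors c1@10 c2@10 c3@10 c4@16, authorship .123123123...444

Answer: bffffffxxxhpjffx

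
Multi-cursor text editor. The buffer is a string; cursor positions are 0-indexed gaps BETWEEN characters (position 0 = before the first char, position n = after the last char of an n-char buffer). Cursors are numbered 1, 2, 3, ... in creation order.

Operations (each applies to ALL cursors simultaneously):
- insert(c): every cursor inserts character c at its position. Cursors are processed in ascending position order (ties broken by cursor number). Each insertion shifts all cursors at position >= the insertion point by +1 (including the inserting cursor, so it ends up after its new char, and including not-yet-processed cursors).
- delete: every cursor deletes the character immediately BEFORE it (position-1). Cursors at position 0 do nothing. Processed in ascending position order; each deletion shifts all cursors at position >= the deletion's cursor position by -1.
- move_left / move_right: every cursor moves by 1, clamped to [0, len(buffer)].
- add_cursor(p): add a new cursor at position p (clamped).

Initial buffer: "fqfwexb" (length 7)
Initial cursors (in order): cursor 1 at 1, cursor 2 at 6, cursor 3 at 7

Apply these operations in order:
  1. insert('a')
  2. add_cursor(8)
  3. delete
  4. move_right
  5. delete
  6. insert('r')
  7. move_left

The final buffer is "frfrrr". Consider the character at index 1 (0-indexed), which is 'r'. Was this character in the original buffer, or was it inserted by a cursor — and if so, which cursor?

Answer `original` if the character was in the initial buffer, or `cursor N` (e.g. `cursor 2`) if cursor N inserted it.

Answer: cursor 1

Derivation:
After op 1 (insert('a')): buffer="faqfwexaba" (len 10), cursors c1@2 c2@8 c3@10, authorship .1.....2.3
After op 2 (add_cursor(8)): buffer="faqfwexaba" (len 10), cursors c1@2 c2@8 c4@8 c3@10, authorship .1.....2.3
After op 3 (delete): buffer="fqfweb" (len 6), cursors c1@1 c2@5 c4@5 c3@6, authorship ......
After op 4 (move_right): buffer="fqfweb" (len 6), cursors c1@2 c2@6 c3@6 c4@6, authorship ......
After op 5 (delete): buffer="ff" (len 2), cursors c1@1 c2@2 c3@2 c4@2, authorship ..
After op 6 (insert('r')): buffer="frfrrr" (len 6), cursors c1@2 c2@6 c3@6 c4@6, authorship .1.234
After op 7 (move_left): buffer="frfrrr" (len 6), cursors c1@1 c2@5 c3@5 c4@5, authorship .1.234
Authorship (.=original, N=cursor N): . 1 . 2 3 4
Index 1: author = 1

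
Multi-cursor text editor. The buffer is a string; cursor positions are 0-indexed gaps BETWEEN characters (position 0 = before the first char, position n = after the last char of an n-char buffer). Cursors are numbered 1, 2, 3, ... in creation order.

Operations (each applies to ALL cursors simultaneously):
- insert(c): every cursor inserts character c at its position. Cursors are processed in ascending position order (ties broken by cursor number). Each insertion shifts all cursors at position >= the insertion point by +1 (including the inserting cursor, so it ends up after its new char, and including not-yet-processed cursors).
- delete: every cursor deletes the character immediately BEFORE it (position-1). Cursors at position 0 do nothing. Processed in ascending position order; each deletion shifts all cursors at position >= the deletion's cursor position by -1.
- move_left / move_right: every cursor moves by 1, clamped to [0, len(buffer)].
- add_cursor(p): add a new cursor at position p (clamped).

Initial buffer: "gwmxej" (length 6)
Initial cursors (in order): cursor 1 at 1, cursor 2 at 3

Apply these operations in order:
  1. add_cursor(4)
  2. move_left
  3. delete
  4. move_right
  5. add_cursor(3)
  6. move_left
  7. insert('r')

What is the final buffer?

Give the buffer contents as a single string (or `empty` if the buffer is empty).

After op 1 (add_cursor(4)): buffer="gwmxej" (len 6), cursors c1@1 c2@3 c3@4, authorship ......
After op 2 (move_left): buffer="gwmxej" (len 6), cursors c1@0 c2@2 c3@3, authorship ......
After op 3 (delete): buffer="gxej" (len 4), cursors c1@0 c2@1 c3@1, authorship ....
After op 4 (move_right): buffer="gxej" (len 4), cursors c1@1 c2@2 c3@2, authorship ....
After op 5 (add_cursor(3)): buffer="gxej" (len 4), cursors c1@1 c2@2 c3@2 c4@3, authorship ....
After op 6 (move_left): buffer="gxej" (len 4), cursors c1@0 c2@1 c3@1 c4@2, authorship ....
After op 7 (insert('r')): buffer="rgrrxrej" (len 8), cursors c1@1 c2@4 c3@4 c4@6, authorship 1.23.4..

Answer: rgrrxrej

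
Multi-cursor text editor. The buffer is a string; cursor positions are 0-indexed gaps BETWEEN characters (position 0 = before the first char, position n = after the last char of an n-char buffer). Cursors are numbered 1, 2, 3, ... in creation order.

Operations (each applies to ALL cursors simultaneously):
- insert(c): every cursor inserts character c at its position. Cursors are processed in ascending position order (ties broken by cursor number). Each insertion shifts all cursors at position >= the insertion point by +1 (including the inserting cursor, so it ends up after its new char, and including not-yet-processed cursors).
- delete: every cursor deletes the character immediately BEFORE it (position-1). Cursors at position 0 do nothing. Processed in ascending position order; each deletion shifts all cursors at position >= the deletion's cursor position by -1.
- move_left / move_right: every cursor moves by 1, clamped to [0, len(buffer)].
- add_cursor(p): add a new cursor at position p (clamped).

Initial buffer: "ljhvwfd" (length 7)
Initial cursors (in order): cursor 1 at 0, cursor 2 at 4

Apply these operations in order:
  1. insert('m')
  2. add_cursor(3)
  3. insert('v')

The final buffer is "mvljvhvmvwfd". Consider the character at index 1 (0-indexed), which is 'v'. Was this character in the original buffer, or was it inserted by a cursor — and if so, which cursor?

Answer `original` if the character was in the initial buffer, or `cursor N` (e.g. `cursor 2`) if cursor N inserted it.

After op 1 (insert('m')): buffer="mljhvmwfd" (len 9), cursors c1@1 c2@6, authorship 1....2...
After op 2 (add_cursor(3)): buffer="mljhvmwfd" (len 9), cursors c1@1 c3@3 c2@6, authorship 1....2...
After op 3 (insert('v')): buffer="mvljvhvmvwfd" (len 12), cursors c1@2 c3@5 c2@9, authorship 11..3..22...
Authorship (.=original, N=cursor N): 1 1 . . 3 . . 2 2 . . .
Index 1: author = 1

Answer: cursor 1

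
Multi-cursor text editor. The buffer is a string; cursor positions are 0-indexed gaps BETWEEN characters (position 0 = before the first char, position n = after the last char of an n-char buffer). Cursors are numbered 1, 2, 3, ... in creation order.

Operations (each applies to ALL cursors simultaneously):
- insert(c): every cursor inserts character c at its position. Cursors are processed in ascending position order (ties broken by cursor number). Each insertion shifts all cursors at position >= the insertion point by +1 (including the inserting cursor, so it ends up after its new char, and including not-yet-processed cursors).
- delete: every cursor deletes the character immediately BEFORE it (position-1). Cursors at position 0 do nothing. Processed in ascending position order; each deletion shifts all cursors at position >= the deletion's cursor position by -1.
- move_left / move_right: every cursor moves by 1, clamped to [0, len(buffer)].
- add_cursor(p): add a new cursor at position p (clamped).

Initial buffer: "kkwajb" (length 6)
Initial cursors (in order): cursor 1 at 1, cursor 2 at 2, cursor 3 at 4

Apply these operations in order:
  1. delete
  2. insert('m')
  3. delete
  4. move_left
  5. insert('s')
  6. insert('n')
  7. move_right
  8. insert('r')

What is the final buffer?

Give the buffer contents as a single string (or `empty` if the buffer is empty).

After op 1 (delete): buffer="wjb" (len 3), cursors c1@0 c2@0 c3@1, authorship ...
After op 2 (insert('m')): buffer="mmwmjb" (len 6), cursors c1@2 c2@2 c3@4, authorship 12.3..
After op 3 (delete): buffer="wjb" (len 3), cursors c1@0 c2@0 c3@1, authorship ...
After op 4 (move_left): buffer="wjb" (len 3), cursors c1@0 c2@0 c3@0, authorship ...
After op 5 (insert('s')): buffer="ssswjb" (len 6), cursors c1@3 c2@3 c3@3, authorship 123...
After op 6 (insert('n')): buffer="sssnnnwjb" (len 9), cursors c1@6 c2@6 c3@6, authorship 123123...
After op 7 (move_right): buffer="sssnnnwjb" (len 9), cursors c1@7 c2@7 c3@7, authorship 123123...
After op 8 (insert('r')): buffer="sssnnnwrrrjb" (len 12), cursors c1@10 c2@10 c3@10, authorship 123123.123..

Answer: sssnnnwrrrjb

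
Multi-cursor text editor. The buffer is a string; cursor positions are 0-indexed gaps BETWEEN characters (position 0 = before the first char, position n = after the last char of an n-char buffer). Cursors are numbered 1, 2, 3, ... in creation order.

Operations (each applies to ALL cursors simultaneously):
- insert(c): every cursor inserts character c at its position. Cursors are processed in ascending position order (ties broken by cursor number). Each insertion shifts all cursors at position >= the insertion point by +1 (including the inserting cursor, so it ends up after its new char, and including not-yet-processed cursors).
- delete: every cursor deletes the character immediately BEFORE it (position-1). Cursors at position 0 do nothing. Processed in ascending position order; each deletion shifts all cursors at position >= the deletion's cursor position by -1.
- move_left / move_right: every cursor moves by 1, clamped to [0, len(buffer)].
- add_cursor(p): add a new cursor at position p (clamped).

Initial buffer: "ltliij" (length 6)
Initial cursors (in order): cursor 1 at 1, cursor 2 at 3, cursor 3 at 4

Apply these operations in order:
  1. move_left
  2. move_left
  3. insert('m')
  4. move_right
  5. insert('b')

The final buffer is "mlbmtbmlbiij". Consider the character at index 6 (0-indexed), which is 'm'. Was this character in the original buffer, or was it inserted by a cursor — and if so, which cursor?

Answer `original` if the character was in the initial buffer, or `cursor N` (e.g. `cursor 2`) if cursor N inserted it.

After op 1 (move_left): buffer="ltliij" (len 6), cursors c1@0 c2@2 c3@3, authorship ......
After op 2 (move_left): buffer="ltliij" (len 6), cursors c1@0 c2@1 c3@2, authorship ......
After op 3 (insert('m')): buffer="mlmtmliij" (len 9), cursors c1@1 c2@3 c3@5, authorship 1.2.3....
After op 4 (move_right): buffer="mlmtmliij" (len 9), cursors c1@2 c2@4 c3@6, authorship 1.2.3....
After op 5 (insert('b')): buffer="mlbmtbmlbiij" (len 12), cursors c1@3 c2@6 c3@9, authorship 1.12.23.3...
Authorship (.=original, N=cursor N): 1 . 1 2 . 2 3 . 3 . . .
Index 6: author = 3

Answer: cursor 3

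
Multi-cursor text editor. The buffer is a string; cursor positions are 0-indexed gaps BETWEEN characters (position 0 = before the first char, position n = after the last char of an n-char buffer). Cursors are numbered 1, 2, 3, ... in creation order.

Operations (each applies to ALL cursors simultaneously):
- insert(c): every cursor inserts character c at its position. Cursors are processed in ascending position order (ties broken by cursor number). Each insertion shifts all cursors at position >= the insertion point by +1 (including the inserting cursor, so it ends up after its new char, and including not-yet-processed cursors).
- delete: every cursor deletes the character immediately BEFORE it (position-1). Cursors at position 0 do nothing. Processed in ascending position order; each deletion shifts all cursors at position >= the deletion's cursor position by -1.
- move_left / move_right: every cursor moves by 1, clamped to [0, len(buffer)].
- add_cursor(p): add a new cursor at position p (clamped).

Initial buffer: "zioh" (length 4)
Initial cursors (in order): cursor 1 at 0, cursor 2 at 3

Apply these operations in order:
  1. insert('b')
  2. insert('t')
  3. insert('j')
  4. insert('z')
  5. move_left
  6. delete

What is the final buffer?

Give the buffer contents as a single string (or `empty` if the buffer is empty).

After op 1 (insert('b')): buffer="bziobh" (len 6), cursors c1@1 c2@5, authorship 1...2.
After op 2 (insert('t')): buffer="btziobth" (len 8), cursors c1@2 c2@7, authorship 11...22.
After op 3 (insert('j')): buffer="btjziobtjh" (len 10), cursors c1@3 c2@9, authorship 111...222.
After op 4 (insert('z')): buffer="btjzziobtjzh" (len 12), cursors c1@4 c2@11, authorship 1111...2222.
After op 5 (move_left): buffer="btjzziobtjzh" (len 12), cursors c1@3 c2@10, authorship 1111...2222.
After op 6 (delete): buffer="btzziobtzh" (len 10), cursors c1@2 c2@8, authorship 111...222.

Answer: btzziobtzh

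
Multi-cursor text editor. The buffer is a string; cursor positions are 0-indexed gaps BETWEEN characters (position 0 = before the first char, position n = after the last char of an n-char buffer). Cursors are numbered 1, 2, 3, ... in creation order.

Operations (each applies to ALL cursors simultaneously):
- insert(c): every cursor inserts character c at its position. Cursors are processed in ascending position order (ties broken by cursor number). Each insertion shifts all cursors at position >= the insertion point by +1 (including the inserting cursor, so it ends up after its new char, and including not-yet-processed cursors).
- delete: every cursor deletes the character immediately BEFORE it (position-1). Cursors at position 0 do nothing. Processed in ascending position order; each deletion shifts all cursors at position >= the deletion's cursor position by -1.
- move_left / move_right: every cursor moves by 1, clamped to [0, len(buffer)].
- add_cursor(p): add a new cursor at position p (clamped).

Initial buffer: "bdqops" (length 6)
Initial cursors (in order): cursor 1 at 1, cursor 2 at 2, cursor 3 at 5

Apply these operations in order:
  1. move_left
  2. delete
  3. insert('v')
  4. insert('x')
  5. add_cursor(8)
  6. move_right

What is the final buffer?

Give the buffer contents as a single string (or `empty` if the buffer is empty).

After op 1 (move_left): buffer="bdqops" (len 6), cursors c1@0 c2@1 c3@4, authorship ......
After op 2 (delete): buffer="dqps" (len 4), cursors c1@0 c2@0 c3@2, authorship ....
After op 3 (insert('v')): buffer="vvdqvps" (len 7), cursors c1@2 c2@2 c3@5, authorship 12..3..
After op 4 (insert('x')): buffer="vvxxdqvxps" (len 10), cursors c1@4 c2@4 c3@8, authorship 1212..33..
After op 5 (add_cursor(8)): buffer="vvxxdqvxps" (len 10), cursors c1@4 c2@4 c3@8 c4@8, authorship 1212..33..
After op 6 (move_right): buffer="vvxxdqvxps" (len 10), cursors c1@5 c2@5 c3@9 c4@9, authorship 1212..33..

Answer: vvxxdqvxps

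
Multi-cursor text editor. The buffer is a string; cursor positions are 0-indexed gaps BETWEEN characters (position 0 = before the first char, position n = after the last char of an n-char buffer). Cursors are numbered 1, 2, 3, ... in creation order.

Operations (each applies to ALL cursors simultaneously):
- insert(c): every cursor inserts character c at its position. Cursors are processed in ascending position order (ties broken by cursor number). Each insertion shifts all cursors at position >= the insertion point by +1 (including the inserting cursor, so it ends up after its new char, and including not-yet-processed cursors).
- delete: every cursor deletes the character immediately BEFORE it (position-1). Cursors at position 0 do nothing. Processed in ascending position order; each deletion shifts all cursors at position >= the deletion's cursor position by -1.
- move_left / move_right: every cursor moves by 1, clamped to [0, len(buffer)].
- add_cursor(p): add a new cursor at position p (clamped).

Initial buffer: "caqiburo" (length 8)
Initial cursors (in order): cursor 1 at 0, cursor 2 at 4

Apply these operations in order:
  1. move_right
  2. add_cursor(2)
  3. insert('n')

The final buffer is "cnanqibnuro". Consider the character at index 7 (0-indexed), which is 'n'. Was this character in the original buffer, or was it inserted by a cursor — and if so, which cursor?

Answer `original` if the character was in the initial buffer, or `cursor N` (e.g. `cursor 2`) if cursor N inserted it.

After op 1 (move_right): buffer="caqiburo" (len 8), cursors c1@1 c2@5, authorship ........
After op 2 (add_cursor(2)): buffer="caqiburo" (len 8), cursors c1@1 c3@2 c2@5, authorship ........
After op 3 (insert('n')): buffer="cnanqibnuro" (len 11), cursors c1@2 c3@4 c2@8, authorship .1.3...2...
Authorship (.=original, N=cursor N): . 1 . 3 . . . 2 . . .
Index 7: author = 2

Answer: cursor 2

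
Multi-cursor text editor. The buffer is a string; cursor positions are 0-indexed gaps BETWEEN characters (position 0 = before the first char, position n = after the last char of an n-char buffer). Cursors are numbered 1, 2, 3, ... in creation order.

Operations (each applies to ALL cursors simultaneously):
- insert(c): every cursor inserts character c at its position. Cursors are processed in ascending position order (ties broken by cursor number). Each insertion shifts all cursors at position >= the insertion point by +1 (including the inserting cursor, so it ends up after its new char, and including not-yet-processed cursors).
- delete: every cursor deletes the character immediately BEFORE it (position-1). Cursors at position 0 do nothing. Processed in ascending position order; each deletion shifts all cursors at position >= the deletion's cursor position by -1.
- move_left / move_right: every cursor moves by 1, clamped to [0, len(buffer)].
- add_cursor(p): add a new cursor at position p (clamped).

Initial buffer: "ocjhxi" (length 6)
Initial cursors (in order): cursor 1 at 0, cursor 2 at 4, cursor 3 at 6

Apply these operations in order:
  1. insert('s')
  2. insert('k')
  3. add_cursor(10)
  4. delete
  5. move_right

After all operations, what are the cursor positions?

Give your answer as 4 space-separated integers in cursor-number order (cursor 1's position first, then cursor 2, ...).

After op 1 (insert('s')): buffer="socjhsxis" (len 9), cursors c1@1 c2@6 c3@9, authorship 1....2..3
After op 2 (insert('k')): buffer="skocjhskxisk" (len 12), cursors c1@2 c2@8 c3@12, authorship 11....22..33
After op 3 (add_cursor(10)): buffer="skocjhskxisk" (len 12), cursors c1@2 c2@8 c4@10 c3@12, authorship 11....22..33
After op 4 (delete): buffer="socjhsxs" (len 8), cursors c1@1 c2@6 c4@7 c3@8, authorship 1....2.3
After op 5 (move_right): buffer="socjhsxs" (len 8), cursors c1@2 c2@7 c3@8 c4@8, authorship 1....2.3

Answer: 2 7 8 8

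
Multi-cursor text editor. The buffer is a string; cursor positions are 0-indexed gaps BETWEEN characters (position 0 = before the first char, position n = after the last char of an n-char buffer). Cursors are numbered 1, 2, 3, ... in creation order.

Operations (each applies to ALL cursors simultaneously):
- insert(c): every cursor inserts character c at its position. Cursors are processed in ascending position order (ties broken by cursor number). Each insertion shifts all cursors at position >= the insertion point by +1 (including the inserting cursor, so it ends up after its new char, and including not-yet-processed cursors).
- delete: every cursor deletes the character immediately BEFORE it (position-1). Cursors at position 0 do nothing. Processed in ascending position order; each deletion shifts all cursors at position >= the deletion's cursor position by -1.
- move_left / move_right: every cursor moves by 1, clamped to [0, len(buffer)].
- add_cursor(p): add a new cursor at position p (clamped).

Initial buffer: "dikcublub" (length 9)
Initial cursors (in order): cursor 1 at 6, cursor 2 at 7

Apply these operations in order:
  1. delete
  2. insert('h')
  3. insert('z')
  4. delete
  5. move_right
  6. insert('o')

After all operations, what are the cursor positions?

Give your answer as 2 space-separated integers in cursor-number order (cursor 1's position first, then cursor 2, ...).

Answer: 10 10

Derivation:
After op 1 (delete): buffer="dikcuub" (len 7), cursors c1@5 c2@5, authorship .......
After op 2 (insert('h')): buffer="dikcuhhub" (len 9), cursors c1@7 c2@7, authorship .....12..
After op 3 (insert('z')): buffer="dikcuhhzzub" (len 11), cursors c1@9 c2@9, authorship .....1212..
After op 4 (delete): buffer="dikcuhhub" (len 9), cursors c1@7 c2@7, authorship .....12..
After op 5 (move_right): buffer="dikcuhhub" (len 9), cursors c1@8 c2@8, authorship .....12..
After op 6 (insert('o')): buffer="dikcuhhuoob" (len 11), cursors c1@10 c2@10, authorship .....12.12.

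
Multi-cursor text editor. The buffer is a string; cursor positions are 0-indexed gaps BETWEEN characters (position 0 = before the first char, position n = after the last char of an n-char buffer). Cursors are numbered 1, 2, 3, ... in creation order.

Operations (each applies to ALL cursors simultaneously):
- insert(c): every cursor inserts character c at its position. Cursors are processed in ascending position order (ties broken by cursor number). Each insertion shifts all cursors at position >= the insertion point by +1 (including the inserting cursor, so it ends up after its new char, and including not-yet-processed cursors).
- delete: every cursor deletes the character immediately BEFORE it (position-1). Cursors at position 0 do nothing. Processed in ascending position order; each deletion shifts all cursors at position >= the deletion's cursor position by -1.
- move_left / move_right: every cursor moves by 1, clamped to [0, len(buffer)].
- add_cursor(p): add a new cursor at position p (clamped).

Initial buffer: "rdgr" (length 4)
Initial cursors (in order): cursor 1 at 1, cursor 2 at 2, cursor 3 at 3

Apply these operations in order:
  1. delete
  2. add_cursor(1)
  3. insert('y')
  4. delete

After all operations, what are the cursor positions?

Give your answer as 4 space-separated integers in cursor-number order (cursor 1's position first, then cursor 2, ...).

After op 1 (delete): buffer="r" (len 1), cursors c1@0 c2@0 c3@0, authorship .
After op 2 (add_cursor(1)): buffer="r" (len 1), cursors c1@0 c2@0 c3@0 c4@1, authorship .
After op 3 (insert('y')): buffer="yyyry" (len 5), cursors c1@3 c2@3 c3@3 c4@5, authorship 123.4
After op 4 (delete): buffer="r" (len 1), cursors c1@0 c2@0 c3@0 c4@1, authorship .

Answer: 0 0 0 1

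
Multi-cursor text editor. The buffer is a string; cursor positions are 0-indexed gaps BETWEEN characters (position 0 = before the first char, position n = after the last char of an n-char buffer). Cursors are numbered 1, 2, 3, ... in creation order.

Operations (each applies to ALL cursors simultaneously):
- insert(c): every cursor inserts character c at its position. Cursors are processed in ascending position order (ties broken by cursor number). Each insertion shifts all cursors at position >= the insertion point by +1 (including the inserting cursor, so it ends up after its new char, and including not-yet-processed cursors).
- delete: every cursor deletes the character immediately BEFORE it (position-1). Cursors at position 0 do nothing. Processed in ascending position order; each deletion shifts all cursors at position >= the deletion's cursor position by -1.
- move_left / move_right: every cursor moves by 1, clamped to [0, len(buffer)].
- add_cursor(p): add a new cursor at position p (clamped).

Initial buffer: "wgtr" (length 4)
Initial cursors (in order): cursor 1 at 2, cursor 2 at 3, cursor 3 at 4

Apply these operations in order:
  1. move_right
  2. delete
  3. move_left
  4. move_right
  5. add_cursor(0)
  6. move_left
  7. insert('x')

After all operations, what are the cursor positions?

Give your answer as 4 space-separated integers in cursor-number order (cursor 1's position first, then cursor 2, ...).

After op 1 (move_right): buffer="wgtr" (len 4), cursors c1@3 c2@4 c3@4, authorship ....
After op 2 (delete): buffer="w" (len 1), cursors c1@1 c2@1 c3@1, authorship .
After op 3 (move_left): buffer="w" (len 1), cursors c1@0 c2@0 c3@0, authorship .
After op 4 (move_right): buffer="w" (len 1), cursors c1@1 c2@1 c3@1, authorship .
After op 5 (add_cursor(0)): buffer="w" (len 1), cursors c4@0 c1@1 c2@1 c3@1, authorship .
After op 6 (move_left): buffer="w" (len 1), cursors c1@0 c2@0 c3@0 c4@0, authorship .
After op 7 (insert('x')): buffer="xxxxw" (len 5), cursors c1@4 c2@4 c3@4 c4@4, authorship 1234.

Answer: 4 4 4 4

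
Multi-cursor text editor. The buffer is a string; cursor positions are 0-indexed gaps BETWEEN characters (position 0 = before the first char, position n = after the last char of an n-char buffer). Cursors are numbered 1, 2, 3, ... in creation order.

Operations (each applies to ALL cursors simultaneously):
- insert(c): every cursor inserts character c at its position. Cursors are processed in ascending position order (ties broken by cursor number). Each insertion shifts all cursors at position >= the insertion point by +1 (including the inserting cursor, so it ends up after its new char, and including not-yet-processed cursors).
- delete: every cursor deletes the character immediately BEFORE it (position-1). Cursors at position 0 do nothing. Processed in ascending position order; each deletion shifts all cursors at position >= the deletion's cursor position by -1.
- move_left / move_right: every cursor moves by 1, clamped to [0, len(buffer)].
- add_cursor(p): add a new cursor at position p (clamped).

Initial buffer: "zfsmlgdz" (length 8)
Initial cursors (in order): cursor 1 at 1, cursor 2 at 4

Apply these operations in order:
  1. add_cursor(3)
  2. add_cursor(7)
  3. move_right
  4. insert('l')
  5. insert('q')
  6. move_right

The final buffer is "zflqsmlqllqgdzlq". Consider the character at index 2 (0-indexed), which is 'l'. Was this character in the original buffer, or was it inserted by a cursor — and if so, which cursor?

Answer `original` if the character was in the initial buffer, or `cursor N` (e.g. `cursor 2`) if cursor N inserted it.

Answer: cursor 1

Derivation:
After op 1 (add_cursor(3)): buffer="zfsmlgdz" (len 8), cursors c1@1 c3@3 c2@4, authorship ........
After op 2 (add_cursor(7)): buffer="zfsmlgdz" (len 8), cursors c1@1 c3@3 c2@4 c4@7, authorship ........
After op 3 (move_right): buffer="zfsmlgdz" (len 8), cursors c1@2 c3@4 c2@5 c4@8, authorship ........
After op 4 (insert('l')): buffer="zflsmlllgdzl" (len 12), cursors c1@3 c3@6 c2@8 c4@12, authorship ..1..3.2...4
After op 5 (insert('q')): buffer="zflqsmlqllqgdzlq" (len 16), cursors c1@4 c3@8 c2@11 c4@16, authorship ..11..33.22...44
After op 6 (move_right): buffer="zflqsmlqllqgdzlq" (len 16), cursors c1@5 c3@9 c2@12 c4@16, authorship ..11..33.22...44
Authorship (.=original, N=cursor N): . . 1 1 . . 3 3 . 2 2 . . . 4 4
Index 2: author = 1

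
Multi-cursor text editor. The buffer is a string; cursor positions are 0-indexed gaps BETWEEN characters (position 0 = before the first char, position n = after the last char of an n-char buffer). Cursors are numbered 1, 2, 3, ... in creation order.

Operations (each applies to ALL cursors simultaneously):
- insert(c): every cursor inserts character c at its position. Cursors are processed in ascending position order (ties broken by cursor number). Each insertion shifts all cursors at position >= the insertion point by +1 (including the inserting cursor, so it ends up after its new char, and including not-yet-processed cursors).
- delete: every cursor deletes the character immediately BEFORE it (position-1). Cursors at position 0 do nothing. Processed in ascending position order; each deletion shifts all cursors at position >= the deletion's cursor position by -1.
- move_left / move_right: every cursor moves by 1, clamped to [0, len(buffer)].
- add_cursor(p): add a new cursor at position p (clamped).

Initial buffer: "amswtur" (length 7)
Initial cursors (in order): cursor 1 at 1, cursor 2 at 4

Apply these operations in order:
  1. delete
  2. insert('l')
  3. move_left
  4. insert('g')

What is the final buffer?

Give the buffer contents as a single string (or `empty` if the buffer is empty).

After op 1 (delete): buffer="mstur" (len 5), cursors c1@0 c2@2, authorship .....
After op 2 (insert('l')): buffer="lmsltur" (len 7), cursors c1@1 c2@4, authorship 1..2...
After op 3 (move_left): buffer="lmsltur" (len 7), cursors c1@0 c2@3, authorship 1..2...
After op 4 (insert('g')): buffer="glmsgltur" (len 9), cursors c1@1 c2@5, authorship 11..22...

Answer: glmsgltur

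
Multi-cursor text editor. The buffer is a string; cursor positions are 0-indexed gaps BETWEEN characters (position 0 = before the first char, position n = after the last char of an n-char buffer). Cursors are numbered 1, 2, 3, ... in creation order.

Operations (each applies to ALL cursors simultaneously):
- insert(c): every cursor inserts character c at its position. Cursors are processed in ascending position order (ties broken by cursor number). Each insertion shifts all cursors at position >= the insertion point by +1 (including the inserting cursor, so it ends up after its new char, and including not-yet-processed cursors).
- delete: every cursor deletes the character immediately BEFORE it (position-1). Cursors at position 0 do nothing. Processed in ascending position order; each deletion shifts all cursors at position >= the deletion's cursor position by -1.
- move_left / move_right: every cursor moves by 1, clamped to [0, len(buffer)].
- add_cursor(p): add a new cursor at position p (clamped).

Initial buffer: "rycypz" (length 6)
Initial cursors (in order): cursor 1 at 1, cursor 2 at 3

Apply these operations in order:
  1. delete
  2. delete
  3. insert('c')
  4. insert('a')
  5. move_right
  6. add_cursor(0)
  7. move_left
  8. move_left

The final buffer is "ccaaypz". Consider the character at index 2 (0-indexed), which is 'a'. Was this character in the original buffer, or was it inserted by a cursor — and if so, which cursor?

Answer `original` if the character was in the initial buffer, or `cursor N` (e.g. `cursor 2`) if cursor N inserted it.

After op 1 (delete): buffer="yypz" (len 4), cursors c1@0 c2@1, authorship ....
After op 2 (delete): buffer="ypz" (len 3), cursors c1@0 c2@0, authorship ...
After op 3 (insert('c')): buffer="ccypz" (len 5), cursors c1@2 c2@2, authorship 12...
After op 4 (insert('a')): buffer="ccaaypz" (len 7), cursors c1@4 c2@4, authorship 1212...
After op 5 (move_right): buffer="ccaaypz" (len 7), cursors c1@5 c2@5, authorship 1212...
After op 6 (add_cursor(0)): buffer="ccaaypz" (len 7), cursors c3@0 c1@5 c2@5, authorship 1212...
After op 7 (move_left): buffer="ccaaypz" (len 7), cursors c3@0 c1@4 c2@4, authorship 1212...
After op 8 (move_left): buffer="ccaaypz" (len 7), cursors c3@0 c1@3 c2@3, authorship 1212...
Authorship (.=original, N=cursor N): 1 2 1 2 . . .
Index 2: author = 1

Answer: cursor 1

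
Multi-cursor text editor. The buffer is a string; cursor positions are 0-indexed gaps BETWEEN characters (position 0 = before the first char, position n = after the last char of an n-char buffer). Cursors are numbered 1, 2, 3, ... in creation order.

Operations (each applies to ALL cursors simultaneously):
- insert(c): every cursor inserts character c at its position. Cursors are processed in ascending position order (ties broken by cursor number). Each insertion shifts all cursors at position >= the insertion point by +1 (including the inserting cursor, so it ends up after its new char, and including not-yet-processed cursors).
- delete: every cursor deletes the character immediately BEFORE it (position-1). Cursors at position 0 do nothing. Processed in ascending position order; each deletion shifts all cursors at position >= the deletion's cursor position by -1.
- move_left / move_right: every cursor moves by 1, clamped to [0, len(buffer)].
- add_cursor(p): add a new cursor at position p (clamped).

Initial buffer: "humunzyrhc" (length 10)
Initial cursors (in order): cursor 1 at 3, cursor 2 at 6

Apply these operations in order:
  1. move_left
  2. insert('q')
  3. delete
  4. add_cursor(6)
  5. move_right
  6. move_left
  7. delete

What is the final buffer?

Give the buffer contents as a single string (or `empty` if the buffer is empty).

After op 1 (move_left): buffer="humunzyrhc" (len 10), cursors c1@2 c2@5, authorship ..........
After op 2 (insert('q')): buffer="huqmunqzyrhc" (len 12), cursors c1@3 c2@7, authorship ..1...2.....
After op 3 (delete): buffer="humunzyrhc" (len 10), cursors c1@2 c2@5, authorship ..........
After op 4 (add_cursor(6)): buffer="humunzyrhc" (len 10), cursors c1@2 c2@5 c3@6, authorship ..........
After op 5 (move_right): buffer="humunzyrhc" (len 10), cursors c1@3 c2@6 c3@7, authorship ..........
After op 6 (move_left): buffer="humunzyrhc" (len 10), cursors c1@2 c2@5 c3@6, authorship ..........
After op 7 (delete): buffer="hmuyrhc" (len 7), cursors c1@1 c2@3 c3@3, authorship .......

Answer: hmuyrhc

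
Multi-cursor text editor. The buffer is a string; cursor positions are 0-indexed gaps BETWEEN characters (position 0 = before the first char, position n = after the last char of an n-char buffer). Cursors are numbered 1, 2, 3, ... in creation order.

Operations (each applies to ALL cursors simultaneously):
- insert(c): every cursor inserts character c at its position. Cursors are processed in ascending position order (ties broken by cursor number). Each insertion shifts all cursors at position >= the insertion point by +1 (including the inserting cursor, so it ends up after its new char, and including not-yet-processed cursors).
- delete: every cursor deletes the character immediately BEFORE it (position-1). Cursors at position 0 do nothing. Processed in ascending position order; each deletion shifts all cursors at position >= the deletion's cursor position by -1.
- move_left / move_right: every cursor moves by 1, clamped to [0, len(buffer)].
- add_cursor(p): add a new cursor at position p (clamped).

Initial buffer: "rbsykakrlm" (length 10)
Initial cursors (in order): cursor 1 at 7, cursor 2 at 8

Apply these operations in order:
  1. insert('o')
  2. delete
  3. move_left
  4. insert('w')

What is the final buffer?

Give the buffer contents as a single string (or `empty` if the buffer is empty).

After op 1 (insert('o')): buffer="rbsykakorolm" (len 12), cursors c1@8 c2@10, authorship .......1.2..
After op 2 (delete): buffer="rbsykakrlm" (len 10), cursors c1@7 c2@8, authorship ..........
After op 3 (move_left): buffer="rbsykakrlm" (len 10), cursors c1@6 c2@7, authorship ..........
After op 4 (insert('w')): buffer="rbsykawkwrlm" (len 12), cursors c1@7 c2@9, authorship ......1.2...

Answer: rbsykawkwrlm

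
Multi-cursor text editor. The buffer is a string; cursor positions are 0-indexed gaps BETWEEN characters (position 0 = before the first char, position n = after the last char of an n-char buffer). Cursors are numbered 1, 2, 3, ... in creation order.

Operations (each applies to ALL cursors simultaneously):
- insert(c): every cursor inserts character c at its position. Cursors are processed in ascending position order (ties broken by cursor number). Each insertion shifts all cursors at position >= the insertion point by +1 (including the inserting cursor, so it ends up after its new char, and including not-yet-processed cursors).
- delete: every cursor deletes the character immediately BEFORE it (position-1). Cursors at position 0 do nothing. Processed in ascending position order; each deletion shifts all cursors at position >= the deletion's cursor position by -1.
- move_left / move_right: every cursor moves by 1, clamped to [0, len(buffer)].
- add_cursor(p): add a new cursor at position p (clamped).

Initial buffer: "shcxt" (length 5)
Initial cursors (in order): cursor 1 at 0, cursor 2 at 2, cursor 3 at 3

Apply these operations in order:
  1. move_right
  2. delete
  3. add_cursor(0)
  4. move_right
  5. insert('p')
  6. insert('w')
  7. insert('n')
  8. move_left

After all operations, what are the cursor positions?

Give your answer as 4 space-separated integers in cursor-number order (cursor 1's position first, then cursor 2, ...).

Answer: 6 13 13 6

Derivation:
After op 1 (move_right): buffer="shcxt" (len 5), cursors c1@1 c2@3 c3@4, authorship .....
After op 2 (delete): buffer="ht" (len 2), cursors c1@0 c2@1 c3@1, authorship ..
After op 3 (add_cursor(0)): buffer="ht" (len 2), cursors c1@0 c4@0 c2@1 c3@1, authorship ..
After op 4 (move_right): buffer="ht" (len 2), cursors c1@1 c4@1 c2@2 c3@2, authorship ..
After op 5 (insert('p')): buffer="hpptpp" (len 6), cursors c1@3 c4@3 c2@6 c3@6, authorship .14.23
After op 6 (insert('w')): buffer="hppwwtppww" (len 10), cursors c1@5 c4@5 c2@10 c3@10, authorship .1414.2323
After op 7 (insert('n')): buffer="hppwwnntppwwnn" (len 14), cursors c1@7 c4@7 c2@14 c3@14, authorship .141414.232323
After op 8 (move_left): buffer="hppwwnntppwwnn" (len 14), cursors c1@6 c4@6 c2@13 c3@13, authorship .141414.232323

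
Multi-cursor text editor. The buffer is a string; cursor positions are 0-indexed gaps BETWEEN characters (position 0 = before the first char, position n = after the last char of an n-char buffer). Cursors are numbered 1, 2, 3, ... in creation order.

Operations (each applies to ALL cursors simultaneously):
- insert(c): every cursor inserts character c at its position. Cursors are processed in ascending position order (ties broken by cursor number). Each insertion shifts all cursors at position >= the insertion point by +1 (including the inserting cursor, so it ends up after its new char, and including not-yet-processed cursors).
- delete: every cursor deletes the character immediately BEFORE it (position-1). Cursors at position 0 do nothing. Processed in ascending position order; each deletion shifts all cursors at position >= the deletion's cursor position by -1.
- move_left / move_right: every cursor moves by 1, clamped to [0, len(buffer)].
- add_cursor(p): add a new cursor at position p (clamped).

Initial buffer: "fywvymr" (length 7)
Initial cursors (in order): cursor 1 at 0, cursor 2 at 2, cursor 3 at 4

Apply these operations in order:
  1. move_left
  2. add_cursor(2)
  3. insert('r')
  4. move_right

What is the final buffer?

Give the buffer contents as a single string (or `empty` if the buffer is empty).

After op 1 (move_left): buffer="fywvymr" (len 7), cursors c1@0 c2@1 c3@3, authorship .......
After op 2 (add_cursor(2)): buffer="fywvymr" (len 7), cursors c1@0 c2@1 c4@2 c3@3, authorship .......
After op 3 (insert('r')): buffer="rfryrwrvymr" (len 11), cursors c1@1 c2@3 c4@5 c3@7, authorship 1.2.4.3....
After op 4 (move_right): buffer="rfryrwrvymr" (len 11), cursors c1@2 c2@4 c4@6 c3@8, authorship 1.2.4.3....

Answer: rfryrwrvymr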